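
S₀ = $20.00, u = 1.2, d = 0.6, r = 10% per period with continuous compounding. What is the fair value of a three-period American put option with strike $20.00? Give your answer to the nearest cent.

Risk-neutral probability p = (e^0.1 − 0.6)/(1.2 − 0.6) = 0.5052/0.6000 = 0.8420
Terminal stock prices: S_uuu = 34.56, S_uud = 17.28, S_udd = 8.64, S_ddd = 4.32
Terminal payoffs (K − S): max(-14.56, 0) = 0, max(2.72, 0) = 2.72, max(11.36, 0) = 11.36, max(15.68, 0) = 15.68
Node uu (S = 28.8): continuation = e^(−0.1)·[0.8420·0.0000 + 0.1580·2.7200] = 0.3890; exercise value = 0.0000 ≤ continuation, so V_uu = 0.3890
Node ud (S = 14.4): continuation = e^(−0.1)·[0.8420·2.7200 + 0.1580·11.3600] = 3.6967; exercise value = 5.6000 > continuation, so V_ud = 5.6000 (exercise)
Node dd (S = 7.2): continuation = e^(−0.1)·[0.8420·11.3600 + 0.1580·15.6800] = 10.8967; exercise value = 12.8000 > continuation, so V_dd = 12.8000 (exercise)
Node u (S = 24): continuation = e^(−0.1)·[0.8420·0.3890 + 0.1580·5.6000] = 1.0972; exercise value = 0.0000 ≤ continuation, so V_u = 1.0972
Node d (S = 12): continuation = e^(−0.1)·[0.8420·5.6000 + 0.1580·12.8000] = 6.0967; exercise value = 8.0000 > continuation, so V_d = 8.0000 (exercise)
Node 0 (S = 20): continuation = e^(−0.1)·[0.8420·1.0972 + 0.1580·8.0000] = 1.9799; exercise value = 0.0000 ≤ continuation, so V_0 = 1.9799

$1.98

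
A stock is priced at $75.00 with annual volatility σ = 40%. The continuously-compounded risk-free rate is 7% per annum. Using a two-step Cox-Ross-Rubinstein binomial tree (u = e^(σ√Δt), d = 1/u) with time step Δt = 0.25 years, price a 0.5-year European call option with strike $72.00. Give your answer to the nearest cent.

$10.85

CRR parameters: u = e^(σ√Δt) = e^(0.4·√0.25) = 1.2214, d = 1/u = 0.8187
Per-period rate: rΔt = 0.07·0.25 = 0.0175, so R = e^0.0175 = 1.0177
Risk-neutral probability p = (e^0.0175 − 0.8187)/(1.2214 − 0.8187) = 0.1989/0.4027 = 0.4940
Terminal stock prices: S_uu = 111.9, S_ud = 75, S_dd = 50.27
Terminal payoffs (S − K): max(39.89, 0) = 39.89, max(3, 0) = 3, max(-21.73, 0) = 0
Node u (S = 91.61): V_u = e^(−0.0175)·[0.4940·39.8869 + 0.5060·3.0000] = 20.8542
Node d (S = 61.4): V_d = e^(−0.0175)·[0.4940·3.0000 + 0.5060·0.0000] = 1.4563
Node 0 (S = 75): V_0 = e^(−0.0175)·[0.4940·20.8542 + 0.5060·1.4563] = 10.8475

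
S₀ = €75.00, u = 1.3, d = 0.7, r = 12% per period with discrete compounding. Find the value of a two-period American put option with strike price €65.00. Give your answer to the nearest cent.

Risk-neutral probability p = (1 + 0.12 − 0.7)/(1.3 − 0.7) = 0.4200/0.6000 = 0.7000
Terminal stock prices: S_uu = 126.8, S_ud = 68.25, S_dd = 36.75
Terminal payoffs (K − S): max(-61.75, 0) = 0, max(-3.25, 0) = 0, max(28.25, 0) = 28.25
Node u (S = 97.5): continuation = 1/1.12·[0.7000·0.0000 + 0.3000·0.0000] = 0.0000; exercise value = 0.0000 ≤ continuation, so V_u = 0.0000
Node d (S = 52.5): continuation = 1/1.12·[0.7000·0.0000 + 0.3000·28.2500] = 7.5670; exercise value = 12.5000 > continuation, so V_d = 12.5000 (exercise)
Node 0 (S = 75): continuation = 1/1.12·[0.7000·0.0000 + 0.3000·12.5000] = 3.3482; exercise value = 0.0000 ≤ continuation, so V_0 = 3.3482

€3.35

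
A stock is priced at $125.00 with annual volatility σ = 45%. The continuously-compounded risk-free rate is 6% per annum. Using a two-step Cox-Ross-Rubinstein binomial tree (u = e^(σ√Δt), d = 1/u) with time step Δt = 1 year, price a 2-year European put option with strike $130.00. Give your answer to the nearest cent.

CRR parameters: u = e^(σ√Δt) = e^(0.45·√1) = 1.5683, d = 1/u = 0.6376
Per-period rate: rΔt = 0.06·1 = 0.06, so R = e^0.06 = 1.0618
Risk-neutral probability p = (e^0.06 − 0.6376)/(1.5683 − 0.6376) = 0.4242/0.9307 = 0.4558
Terminal stock prices: S_uu = 307.5, S_ud = 125, S_dd = 50.82
Terminal payoffs (K − S): max(-177.5, 0) = 0, max(5, 0) = 5, max(79.18, 0) = 79.18
Node u (S = 196): V_u = e^(−0.06)·[0.4558·0.0000 + 0.5442·5.0000] = 2.5625
Node d (S = 79.7): V_d = e^(−0.06)·[0.4558·5.0000 + 0.5442·79.1788] = 42.7259
Node 0 (S = 125): V_0 = e^(−0.06)·[0.4558·2.5625 + 0.5442·42.7259] = 22.9972

$23.00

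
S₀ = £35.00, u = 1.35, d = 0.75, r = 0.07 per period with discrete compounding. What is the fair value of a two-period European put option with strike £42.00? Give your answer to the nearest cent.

£7.10

Risk-neutral probability p = (1 + 0.07 − 0.75)/(1.35 − 0.75) = 0.3200/0.6000 = 0.5333
Terminal stock prices: S_uu = 63.79, S_ud = 35.44, S_dd = 19.69
Terminal payoffs (K − S): max(-21.79, 0) = 0, max(6.562, 0) = 6.562, max(22.31, 0) = 22.31
Node u (S = 47.25): V_u = 1/1.07·[0.5333·0.0000 + 0.4667·6.5625] = 2.8621
Node d (S = 26.25): V_d = 1/1.07·[0.5333·6.5625 + 0.4667·22.3125] = 13.0023
Node 0 (S = 35): V_0 = 1/1.07·[0.5333·2.8621 + 0.4667·13.0023] = 7.0974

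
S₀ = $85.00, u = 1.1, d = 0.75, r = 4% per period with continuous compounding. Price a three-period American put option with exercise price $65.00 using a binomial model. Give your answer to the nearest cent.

Risk-neutral probability p = (e^0.04 − 0.75)/(1.1 − 0.75) = 0.2908/0.3500 = 0.8309
Terminal stock prices: S_uuu = 113.1, S_uud = 77.14, S_udd = 52.59, S_ddd = 35.86
Terminal payoffs (K − S): max(-48.14, 0) = 0, max(-12.14, 0) = 0, max(12.41, 0) = 12.41, max(29.14, 0) = 29.14
Node uu (S = 102.9): continuation = e^(−0.04)·[0.8309·0.0000 + 0.1691·0.0000] = 0.0000; exercise value = 0.0000 ≤ continuation, so V_uu = 0.0000
Node ud (S = 70.13): continuation = e^(−0.04)·[0.8309·0.0000 + 0.1691·12.4062] = 2.0158; exercise value = 0.0000 ≤ continuation, so V_ud = 2.0158
Node dd (S = 47.81): continuation = e^(−0.04)·[0.8309·12.4062 + 0.1691·29.1406] = 14.6388; exercise value = 17.1875 > continuation, so V_dd = 17.1875 (exercise)
Node u (S = 93.5): continuation = e^(−0.04)·[0.8309·0.0000 + 0.1691·2.0158] = 0.3275; exercise value = 0.0000 ≤ continuation, so V_u = 0.3275
Node d (S = 63.75): continuation = e^(−0.04)·[0.8309·2.0158 + 0.1691·17.1875] = 4.4019; exercise value = 1.2500 ≤ continuation, so V_d = 4.4019
Node 0 (S = 85): continuation = e^(−0.04)·[0.8309·0.3275 + 0.1691·4.4019] = 0.9767; exercise value = 0.0000 ≤ continuation, so V_0 = 0.9767

$0.98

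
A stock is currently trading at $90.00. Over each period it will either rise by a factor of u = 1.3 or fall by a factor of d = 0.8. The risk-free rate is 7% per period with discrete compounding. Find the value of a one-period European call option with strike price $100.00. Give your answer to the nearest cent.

$8.58

Risk-neutral probability p = (1 + 0.07 − 0.8)/(1.3 − 0.8) = 0.2700/0.5000 = 0.5400
Terminal stock prices: S_u = 117, S_d = 72
Terminal payoffs (S − K): max(17, 0) = 17, max(-28, 0) = 0
Node 0 (S = 90): V_0 = 1/1.07·[0.5400·17.0000 + 0.4600·0.0000] = 8.5794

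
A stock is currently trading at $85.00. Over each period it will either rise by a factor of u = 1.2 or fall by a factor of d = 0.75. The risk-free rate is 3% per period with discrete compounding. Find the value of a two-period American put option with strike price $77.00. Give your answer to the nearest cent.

Risk-neutral probability p = (1 + 0.03 − 0.75)/(1.2 − 0.75) = 0.2800/0.4500 = 0.6222
Terminal stock prices: S_uu = 122.4, S_ud = 76.5, S_dd = 47.81
Terminal payoffs (K − S): max(-45.4, 0) = 0, max(0.5, 0) = 0.5, max(29.19, 0) = 29.19
Node u (S = 102): continuation = 1/1.03·[0.6222·0.0000 + 0.3778·0.5000] = 0.1834; exercise value = 0.0000 ≤ continuation, so V_u = 0.1834
Node d (S = 63.75): continuation = 1/1.03·[0.6222·0.5000 + 0.3778·29.1875] = 11.0073; exercise value = 13.2500 > continuation, so V_d = 13.2500 (exercise)
Node 0 (S = 85): continuation = 1/1.03·[0.6222·0.1834 + 0.3778·13.2500] = 4.9705; exercise value = 0.0000 ≤ continuation, so V_0 = 4.9705

$4.97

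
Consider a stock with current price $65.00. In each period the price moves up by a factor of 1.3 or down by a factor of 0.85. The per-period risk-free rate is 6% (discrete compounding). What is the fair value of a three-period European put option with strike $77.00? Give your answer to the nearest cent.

Risk-neutral probability p = (1 + 0.06 − 0.85)/(1.3 − 0.85) = 0.2100/0.4500 = 0.4667
Terminal stock prices: S_uuu = 142.8, S_uud = 93.37, S_udd = 61.05, S_ddd = 39.92
Terminal payoffs (K − S): max(-65.81, 0) = 0, max(-16.37, 0) = 0, max(15.95, 0) = 15.95, max(37.08, 0) = 37.08
Node uu (S = 109.9): V_uu = 1/1.06·[0.4667·0.0000 + 0.5333·0.0000] = 0.0000
Node ud (S = 71.83): V_ud = 1/1.06·[0.4667·0.0000 + 0.5333·15.9488] = 8.0245
Node dd (S = 46.96): V_dd = 1/1.06·[0.4667·15.9488 + 0.5333·37.0819] = 25.6790
Node u (S = 84.5): V_u = 1/1.06·[0.4667·0.0000 + 0.5333·8.0245] = 4.0375
Node d (S = 55.25): V_d = 1/1.06·[0.4667·8.0245 + 0.5333·25.6790] = 16.4531
Node 0 (S = 65): V_0 = 1/1.06·[0.4667·4.0375 + 0.5333·16.4531] = 10.0558

$10.06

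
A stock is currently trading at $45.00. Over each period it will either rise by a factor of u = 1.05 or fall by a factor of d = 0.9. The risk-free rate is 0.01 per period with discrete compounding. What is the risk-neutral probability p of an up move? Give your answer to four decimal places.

Risk-neutral probability p = (1 + 0.01 − 0.9)/(1.05 − 0.9) = 0.1100/0.1500 = 0.7333

p = 0.7333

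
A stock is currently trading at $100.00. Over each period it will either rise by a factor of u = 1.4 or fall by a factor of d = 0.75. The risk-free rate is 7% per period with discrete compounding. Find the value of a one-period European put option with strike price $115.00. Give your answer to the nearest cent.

$18.98

Risk-neutral probability p = (1 + 0.07 − 0.75)/(1.4 − 0.75) = 0.3200/0.6500 = 0.4923
Terminal stock prices: S_u = 140, S_d = 75
Terminal payoffs (K − S): max(-25, 0) = 0, max(40, 0) = 40
Node 0 (S = 100): V_0 = 1/1.07·[0.4923·0.0000 + 0.5077·40.0000] = 18.9792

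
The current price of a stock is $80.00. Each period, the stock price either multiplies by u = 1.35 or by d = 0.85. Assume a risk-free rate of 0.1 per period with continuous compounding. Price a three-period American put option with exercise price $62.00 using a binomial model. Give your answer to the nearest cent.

$1.12

Risk-neutral probability p = (e^0.1 − 0.85)/(1.35 − 0.85) = 0.2552/0.5000 = 0.5103
Terminal stock prices: S_uuu = 196.8, S_uud = 123.9, S_udd = 78.03, S_ddd = 49.13
Terminal payoffs (K − S): max(-134.8, 0) = 0, max(-61.93, 0) = 0, max(-16.03, 0) = 0, max(12.87, 0) = 12.87
Node uu (S = 145.8): continuation = e^(−0.1)·[0.5103·0.0000 + 0.4897·0.0000] = 0.0000; exercise value = 0.0000 ≤ continuation, so V_uu = 0.0000
Node ud (S = 91.8): continuation = e^(−0.1)·[0.5103·0.0000 + 0.4897·0.0000] = 0.0000; exercise value = 0.0000 ≤ continuation, so V_ud = 0.0000
Node dd (S = 57.8): continuation = e^(−0.1)·[0.5103·0.0000 + 0.4897·12.8700] = 5.7022; exercise value = 4.2000 ≤ continuation, so V_dd = 5.7022
Node u (S = 108): continuation = e^(−0.1)·[0.5103·0.0000 + 0.4897·0.0000] = 0.0000; exercise value = 0.0000 ≤ continuation, so V_u = 0.0000
Node d (S = 68): continuation = e^(−0.1)·[0.5103·0.0000 + 0.4897·5.7022] = 2.5264; exercise value = 0.0000 ≤ continuation, so V_d = 2.5264
Node 0 (S = 80): continuation = e^(−0.1)·[0.5103·0.0000 + 0.4897·2.5264] = 1.1194; exercise value = 0.0000 ≤ continuation, so V_0 = 1.1194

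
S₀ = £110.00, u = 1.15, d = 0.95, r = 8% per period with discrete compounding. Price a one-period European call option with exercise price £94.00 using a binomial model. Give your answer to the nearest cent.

Risk-neutral probability p = (1 + 0.08 − 0.95)/(1.15 − 0.95) = 0.1300/0.2000 = 0.6500
Terminal stock prices: S_u = 126.5, S_d = 104.5
Terminal payoffs (S − K): max(32.5, 0) = 32.5, max(10.5, 0) = 10.5
Node 0 (S = 110): V_0 = 1/1.08·[0.6500·32.5000 + 0.3500·10.5000] = 22.9630

£22.96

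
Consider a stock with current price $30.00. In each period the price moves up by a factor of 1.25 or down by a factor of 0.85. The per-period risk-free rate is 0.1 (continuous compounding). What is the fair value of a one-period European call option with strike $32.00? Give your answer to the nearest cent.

Risk-neutral probability p = (e^0.1 − 0.85)/(1.25 − 0.85) = 0.2552/0.4000 = 0.6379
Terminal stock prices: S_u = 37.5, S_d = 25.5
Terminal payoffs (S − K): max(5.5, 0) = 5.5, max(-6.5, 0) = 0
Node 0 (S = 30): V_0 = e^(−0.1)·[0.6379·5.5000 + 0.3621·0.0000] = 3.1747

$3.17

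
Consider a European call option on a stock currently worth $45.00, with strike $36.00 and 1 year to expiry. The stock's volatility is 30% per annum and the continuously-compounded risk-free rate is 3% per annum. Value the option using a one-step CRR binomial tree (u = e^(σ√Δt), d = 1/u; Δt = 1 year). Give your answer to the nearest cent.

CRR parameters: u = e^(σ√Δt) = e^(0.3·√1) = 1.3499, d = 1/u = 0.7408
Per-period rate: rΔt = 0.03·1 = 0.03, so R = e^0.03 = 1.0305
Risk-neutral probability p = (e^0.03 − 0.7408)/(1.3499 − 0.7408) = 0.2896/0.6090 = 0.4756
Terminal stock prices: S_u = 60.74, S_d = 33.34
Terminal payoffs (S − K): max(24.74, 0) = 24.74, max(-2.663, 0) = 0
Node 0 (S = 45): V_0 = e^(−0.03)·[0.4756·24.7436 + 0.5244·0.0000] = 11.4194

$11.42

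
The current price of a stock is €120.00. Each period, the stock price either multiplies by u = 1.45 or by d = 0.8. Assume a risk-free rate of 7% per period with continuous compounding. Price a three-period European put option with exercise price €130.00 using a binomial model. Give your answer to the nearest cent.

€17.30

Risk-neutral probability p = (e^0.07 − 0.8)/(1.45 − 0.8) = 0.2725/0.6500 = 0.4192
Terminal stock prices: S_uuu = 365.8, S_uud = 201.8, S_udd = 111.4, S_ddd = 61.44
Terminal payoffs (K − S): max(-235.8, 0) = 0, max(-71.84, 0) = 0, max(18.64, 0) = 18.64, max(68.56, 0) = 68.56
Node uu (S = 252.3): V_uu = e^(−0.07)·[0.4192·0.0000 + 0.5808·0.0000] = 0.0000
Node ud (S = 139.2): V_ud = e^(−0.07)·[0.4192·0.0000 + 0.5808·18.6400] = 10.0934
Node dd (S = 76.8): V_dd = e^(−0.07)·[0.4192·18.6400 + 0.5808·68.5600] = 44.4112
Node u (S = 174): V_u = e^(−0.07)·[0.4192·0.0000 + 0.5808·10.0934] = 5.4655
Node d (S = 96): V_d = e^(−0.07)·[0.4192·10.0934 + 0.5808·44.4112] = 27.9939
Node 0 (S = 120): V_0 = e^(−0.07)·[0.4192·5.4655 + 0.5808·27.9939] = 17.2950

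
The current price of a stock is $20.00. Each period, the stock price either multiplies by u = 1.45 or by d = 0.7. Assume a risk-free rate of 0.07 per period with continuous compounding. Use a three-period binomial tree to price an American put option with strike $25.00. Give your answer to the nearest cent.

Risk-neutral probability p = (e^0.07 − 0.7)/(1.45 − 0.7) = 0.3725/0.7500 = 0.4967
Terminal stock prices: S_uuu = 60.97, S_uud = 29.43, S_udd = 14.21, S_ddd = 6.86
Terminal payoffs (K − S): max(-35.97, 0) = 0, max(-4.435, 0) = 0, max(10.79, 0) = 10.79, max(18.14, 0) = 18.14
Node uu (S = 42.05): continuation = e^(−0.07)·[0.4967·0.0000 + 0.5033·0.0000] = 0.0000; exercise value = 0.0000 ≤ continuation, so V_uu = 0.0000
Node ud (S = 20.3): continuation = e^(−0.07)·[0.4967·0.0000 + 0.5033·10.7900] = 5.0637; exercise value = 4.7000 ≤ continuation, so V_ud = 5.0637
Node dd (S = 9.8): continuation = e^(−0.07)·[0.4967·10.7900 + 0.5033·18.1400] = 13.5098; exercise value = 15.2000 > continuation, so V_dd = 15.2000 (exercise)
Node u (S = 29): continuation = e^(−0.07)·[0.4967·0.0000 + 0.5033·5.0637] = 2.3764; exercise value = 0.0000 ≤ continuation, so V_u = 2.3764
Node d (S = 14): continuation = e^(−0.07)·[0.4967·5.0637 + 0.5033·15.2000] = 9.4783; exercise value = 11.0000 > continuation, so V_d = 11.0000 (exercise)
Node 0 (S = 20): continuation = e^(−0.07)·[0.4967·2.3764 + 0.5033·11.0000] = 6.2627; exercise value = 5.0000 ≤ continuation, so V_0 = 6.2627

$6.26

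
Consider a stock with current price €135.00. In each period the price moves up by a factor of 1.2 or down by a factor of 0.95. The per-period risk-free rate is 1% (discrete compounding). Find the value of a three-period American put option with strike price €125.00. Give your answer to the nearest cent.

€3.94

Risk-neutral probability p = (1 + 0.01 − 0.95)/(1.2 − 0.95) = 0.0600/0.2500 = 0.2400
Terminal stock prices: S_uuu = 233.3, S_uud = 184.7, S_udd = 146.2, S_ddd = 115.7
Terminal payoffs (K − S): max(-108.3, 0) = 0, max(-59.68, 0) = 0, max(-21.2, 0) = 0, max(9.254, 0) = 9.254
Node uu (S = 194.4): continuation = 1/1.01·[0.2400·0.0000 + 0.7600·0.0000] = 0.0000; exercise value = 0.0000 ≤ continuation, so V_uu = 0.0000
Node ud (S = 153.9): continuation = 1/1.01·[0.2400·0.0000 + 0.7600·0.0000] = 0.0000; exercise value = 0.0000 ≤ continuation, so V_ud = 0.0000
Node dd (S = 121.8): continuation = 1/1.01·[0.2400·0.0000 + 0.7600·9.2544] = 6.9637; exercise value = 3.1625 ≤ continuation, so V_dd = 6.9637
Node u (S = 162): continuation = 1/1.01·[0.2400·0.0000 + 0.7600·0.0000] = 0.0000; exercise value = 0.0000 ≤ continuation, so V_u = 0.0000
Node d (S = 128.2): continuation = 1/1.01·[0.2400·0.0000 + 0.7600·6.9637] = 5.2400; exercise value = 0.0000 ≤ continuation, so V_d = 5.2400
Node 0 (S = 135): continuation = 1/1.01·[0.2400·0.0000 + 0.7600·5.2400] = 3.9430; exercise value = 0.0000 ≤ continuation, so V_0 = 3.9430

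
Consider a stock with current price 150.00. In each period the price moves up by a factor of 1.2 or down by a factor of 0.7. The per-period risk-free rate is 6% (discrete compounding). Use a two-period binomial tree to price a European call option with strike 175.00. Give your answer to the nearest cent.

18.92

Risk-neutral probability p = (1 + 0.06 − 0.7)/(1.2 − 0.7) = 0.3600/0.5000 = 0.7200
Terminal stock prices: S_uu = 216, S_ud = 126, S_dd = 73.5
Terminal payoffs (S − K): max(41, 0) = 41, max(-49, 0) = 0, max(-101.5, 0) = 0
Node u (S = 180): V_u = 1/1.06·[0.7200·41.0000 + 0.2800·0.0000] = 27.8491
Node d (S = 105): V_d = 1/1.06·[0.7200·0.0000 + 0.2800·0.0000] = 0.0000
Node 0 (S = 150): V_0 = 1/1.06·[0.7200·27.8491 + 0.2800·0.0000] = 18.9163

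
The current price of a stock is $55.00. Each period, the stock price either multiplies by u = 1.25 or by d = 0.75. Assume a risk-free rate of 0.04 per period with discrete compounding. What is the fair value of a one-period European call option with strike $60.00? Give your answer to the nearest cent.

$4.88

Risk-neutral probability p = (1 + 0.04 − 0.75)/(1.25 − 0.75) = 0.2900/0.5000 = 0.5800
Terminal stock prices: S_u = 68.75, S_d = 41.25
Terminal payoffs (S − K): max(8.75, 0) = 8.75, max(-18.75, 0) = 0
Node 0 (S = 55): V_0 = 1/1.04·[0.5800·8.7500 + 0.4200·0.0000] = 4.8798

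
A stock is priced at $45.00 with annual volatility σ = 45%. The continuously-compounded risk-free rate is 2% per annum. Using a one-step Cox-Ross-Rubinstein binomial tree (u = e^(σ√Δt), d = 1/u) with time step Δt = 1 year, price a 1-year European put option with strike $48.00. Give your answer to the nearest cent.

$11.15

CRR parameters: u = e^(σ√Δt) = e^(0.45·√1) = 1.5683, d = 1/u = 0.6376
Per-period rate: rΔt = 0.02·1 = 0.02, so R = e^0.02 = 1.0202
Risk-neutral probability p = (e^0.02 − 0.6376)/(1.5683 − 0.6376) = 0.3826/0.9307 = 0.4111
Terminal stock prices: S_u = 70.57, S_d = 28.69
Terminal payoffs (K − S): max(-22.57, 0) = 0, max(19.31, 0) = 19.31
Node 0 (S = 45): V_0 = e^(−0.02)·[0.4111·0.0000 + 0.5889·19.3067] = 11.1452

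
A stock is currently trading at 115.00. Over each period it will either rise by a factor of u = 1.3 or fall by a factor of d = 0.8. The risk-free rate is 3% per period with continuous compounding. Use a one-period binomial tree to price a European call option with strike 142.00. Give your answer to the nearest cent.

Risk-neutral probability p = (e^0.03 − 0.8)/(1.3 − 0.8) = 0.2305/0.5000 = 0.4609
Terminal stock prices: S_u = 149.5, S_d = 92
Terminal payoffs (S − K): max(7.5, 0) = 7.5, max(-50, 0) = 0
Node 0 (S = 115): V_0 = e^(−0.03)·[0.4609·7.5000 + 0.5391·0.0000] = 3.3547

3.35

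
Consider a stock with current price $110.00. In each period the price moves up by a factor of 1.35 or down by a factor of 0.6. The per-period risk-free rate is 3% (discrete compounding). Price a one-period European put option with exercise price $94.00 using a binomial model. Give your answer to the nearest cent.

Risk-neutral probability p = (1 + 0.03 − 0.6)/(1.35 − 0.6) = 0.4300/0.7500 = 0.5733
Terminal stock prices: S_u = 148.5, S_d = 66
Terminal payoffs (K − S): max(-54.5, 0) = 0, max(28, 0) = 28
Node 0 (S = 110): V_0 = 1/1.03·[0.5733·0.0000 + 0.4267·28.0000] = 11.5987

$11.60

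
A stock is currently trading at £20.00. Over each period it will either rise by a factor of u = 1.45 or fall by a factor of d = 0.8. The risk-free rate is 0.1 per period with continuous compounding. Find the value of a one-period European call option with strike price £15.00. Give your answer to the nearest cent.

£6.43

Risk-neutral probability p = (e^0.1 − 0.8)/(1.45 − 0.8) = 0.3052/0.6500 = 0.4695
Terminal stock prices: S_u = 29, S_d = 16
Terminal payoffs (S − K): max(14, 0) = 14, max(1, 0) = 1
Node 0 (S = 20): V_0 = e^(−0.1)·[0.4695·14.0000 + 0.5305·1.0000] = 6.4274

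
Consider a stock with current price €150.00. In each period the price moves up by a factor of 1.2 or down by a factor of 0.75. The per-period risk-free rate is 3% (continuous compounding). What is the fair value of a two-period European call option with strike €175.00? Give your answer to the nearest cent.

Risk-neutral probability p = (e^0.03 − 0.75)/(1.2 − 0.75) = 0.2805/0.4500 = 0.6232
Terminal stock prices: S_uu = 216, S_ud = 135, S_dd = 84.38
Terminal payoffs (S − K): max(41, 0) = 41, max(-40, 0) = 0, max(-90.62, 0) = 0
Node u (S = 180): V_u = e^(−0.03)·[0.6232·41.0000 + 0.3768·0.0000] = 24.7973
Node d (S = 112.5): V_d = e^(−0.03)·[0.6232·0.0000 + 0.3768·0.0000] = 0.0000
Node 0 (S = 150): V_0 = e^(−0.03)·[0.6232·24.7973 + 0.3768·0.0000] = 14.9977

€15.00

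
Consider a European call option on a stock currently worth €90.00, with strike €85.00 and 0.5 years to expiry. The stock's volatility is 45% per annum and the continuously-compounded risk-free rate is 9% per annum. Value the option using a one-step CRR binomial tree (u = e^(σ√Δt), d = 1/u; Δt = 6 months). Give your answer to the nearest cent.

€18.22

CRR parameters: u = e^(σ√Δt) = e^(0.45·√0.5) = 1.3746, d = 1/u = 0.7275
Per-period rate: rΔt = 0.09·0.5 = 0.045, so R = e^0.045 = 1.0460
Risk-neutral probability p = (e^0.045 − 0.7275)/(1.3746 − 0.7275) = 0.3186/0.6472 = 0.4922
Terminal stock prices: S_u = 123.7, S_d = 65.47
Terminal payoffs (S − K): max(38.72, 0) = 38.72, max(-19.53, 0) = 0
Node 0 (S = 90): V_0 = e^(−0.045)·[0.4922·38.7184 + 0.5078·0.0000] = 18.2199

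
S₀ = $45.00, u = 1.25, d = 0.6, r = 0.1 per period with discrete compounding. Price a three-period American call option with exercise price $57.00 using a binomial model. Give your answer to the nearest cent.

Risk-neutral probability p = (1 + 0.1 − 0.6)/(1.25 − 0.6) = 0.5000/0.6500 = 0.7692
Terminal stock prices: S_uuu = 87.89, S_uud = 42.19, S_udd = 20.25, S_ddd = 9.72
Terminal payoffs (S − K): max(30.89, 0) = 30.89, max(-14.81, 0) = 0, max(-36.75, 0) = 0, max(-47.28, 0) = 0
Node uu (S = 70.31): continuation = 1/1.1·[0.7692·30.8906 + 0.2308·0.0000] = 21.6018; exercise value = 13.3125 ≤ continuation, so V_uu = 21.6018
Node ud (S = 33.75): continuation = 1/1.1·[0.7692·0.0000 + 0.2308·0.0000] = 0.0000; exercise value = 0.0000 ≤ continuation, so V_ud = 0.0000
Node dd (S = 16.2): continuation = 1/1.1·[0.7692·0.0000 + 0.2308·0.0000] = 0.0000; exercise value = 0.0000 ≤ continuation, so V_dd = 0.0000
Node u (S = 56.25): continuation = 1/1.1·[0.7692·21.6018 + 0.2308·0.0000] = 15.1062; exercise value = 0.0000 ≤ continuation, so V_u = 15.1062
Node d (S = 27): continuation = 1/1.1·[0.7692·0.0000 + 0.2308·0.0000] = 0.0000; exercise value = 0.0000 ≤ continuation, so V_d = 0.0000
Node 0 (S = 45): continuation = 1/1.1·[0.7692·15.1062 + 0.2308·0.0000] = 10.5638; exercise value = 0.0000 ≤ continuation, so V_0 = 10.5638

$10.56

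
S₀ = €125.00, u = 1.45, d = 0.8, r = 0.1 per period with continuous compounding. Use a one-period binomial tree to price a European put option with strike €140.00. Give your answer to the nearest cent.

Risk-neutral probability p = (e^0.1 − 0.8)/(1.45 − 0.8) = 0.3052/0.6500 = 0.4695
Terminal stock prices: S_u = 181.2, S_d = 100
Terminal payoffs (K − S): max(-41.25, 0) = 0, max(40, 0) = 40
Node 0 (S = 125): V_0 = e^(−0.1)·[0.4695·0.0000 + 0.5305·40.0000] = 19.2009

€19.20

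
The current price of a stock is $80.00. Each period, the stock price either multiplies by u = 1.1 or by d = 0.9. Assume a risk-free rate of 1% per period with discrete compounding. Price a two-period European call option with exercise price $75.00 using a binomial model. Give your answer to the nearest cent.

$8.50

Risk-neutral probability p = (1 + 0.01 − 0.9)/(1.1 − 0.9) = 0.1100/0.2000 = 0.5500
Terminal stock prices: S_uu = 96.8, S_ud = 79.2, S_dd = 64.8
Terminal payoffs (S − K): max(21.8, 0) = 21.8, max(4.2, 0) = 4.2, max(-10.2, 0) = 0
Node u (S = 88): V_u = 1/1.01·[0.5500·21.8000 + 0.4500·4.2000] = 13.7426
Node d (S = 72): V_d = 1/1.01·[0.5500·4.2000 + 0.4500·0.0000] = 2.2871
Node 0 (S = 80): V_0 = 1/1.01·[0.5500·13.7426 + 0.4500·2.2871] = 8.5026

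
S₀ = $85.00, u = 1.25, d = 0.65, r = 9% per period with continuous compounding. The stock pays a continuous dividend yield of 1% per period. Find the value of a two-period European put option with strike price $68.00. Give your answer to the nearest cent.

Per-period risk-free factor R = e^0.09 = 1.0942; dividend-adjusted growth = e^(0.09−0.01) = 1.0833.
Risk-neutral probability p = (1.0833 − 0.65)/(1.25 − 0.65) = 0.4333/0.6000 = 0.7221
Terminal stock prices: S_uu = 132.8, S_ud = 69.06, S_dd = 35.91
Terminal payoffs (K − S): max(-64.81, 0) = 0, max(-1.062, 0) = 0, max(32.09, 0) = 32.09
Node u (S = 106.2): V_u = e^(−0.09)·[0.7221·0.0000 + 0.2779·0.0000] = 0.0000
Node d (S = 55.25): V_d = e^(−0.09)·[0.7221·0.0000 + 0.2779·32.0875] = 8.1483
Node 0 (S = 85): V_0 = e^(−0.09)·[0.7221·0.0000 + 0.2779·8.1483] = 2.0692

$2.07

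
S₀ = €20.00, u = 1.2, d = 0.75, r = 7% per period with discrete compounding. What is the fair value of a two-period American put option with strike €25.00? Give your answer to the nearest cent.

Risk-neutral probability p = (1 + 0.07 − 0.75)/(1.2 − 0.75) = 0.3200/0.4500 = 0.7111
Terminal stock prices: S_uu = 28.8, S_ud = 18, S_dd = 11.25
Terminal payoffs (K − S): max(-3.8, 0) = 0, max(7, 0) = 7, max(13.75, 0) = 13.75
Node u (S = 24): continuation = 1/1.07·[0.7111·0.0000 + 0.2889·7.0000] = 1.8899; exercise value = 1.0000 ≤ continuation, so V_u = 1.8899
Node d (S = 15): continuation = 1/1.07·[0.7111·7.0000 + 0.2889·13.7500] = 8.3645; exercise value = 10.0000 > continuation, so V_d = 10.0000 (exercise)
Node 0 (S = 20): continuation = 1/1.07·[0.7111·1.8899 + 0.2889·10.0000] = 3.9559; exercise value = 5.0000 > continuation, so V_0 = 5.0000 (exercise)

€5.00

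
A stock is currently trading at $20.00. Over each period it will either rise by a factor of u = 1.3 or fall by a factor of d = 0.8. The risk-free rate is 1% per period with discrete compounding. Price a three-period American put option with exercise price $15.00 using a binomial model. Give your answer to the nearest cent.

$0.90

Risk-neutral probability p = (1 + 0.01 − 0.8)/(1.3 − 0.8) = 0.2100/0.5000 = 0.4200
Terminal stock prices: S_uuu = 43.94, S_uud = 27.04, S_udd = 16.64, S_ddd = 10.24
Terminal payoffs (K − S): max(-28.94, 0) = 0, max(-12.04, 0) = 0, max(-1.64, 0) = 0, max(4.76, 0) = 4.76
Node uu (S = 33.8): continuation = 1/1.01·[0.4200·0.0000 + 0.5800·0.0000] = 0.0000; exercise value = 0.0000 ≤ continuation, so V_uu = 0.0000
Node ud (S = 20.8): continuation = 1/1.01·[0.4200·0.0000 + 0.5800·0.0000] = 0.0000; exercise value = 0.0000 ≤ continuation, so V_ud = 0.0000
Node dd (S = 12.8): continuation = 1/1.01·[0.4200·0.0000 + 0.5800·4.7600] = 2.7335; exercise value = 2.2000 ≤ continuation, so V_dd = 2.7335
Node u (S = 26): continuation = 1/1.01·[0.4200·0.0000 + 0.5800·0.0000] = 0.0000; exercise value = 0.0000 ≤ continuation, so V_u = 0.0000
Node d (S = 16): continuation = 1/1.01·[0.4200·0.0000 + 0.5800·2.7335] = 1.5697; exercise value = 0.0000 ≤ continuation, so V_d = 1.5697
Node 0 (S = 20): continuation = 1/1.01·[0.4200·0.0000 + 0.5800·1.5697] = 0.9014; exercise value = 0.0000 ≤ continuation, so V_0 = 0.9014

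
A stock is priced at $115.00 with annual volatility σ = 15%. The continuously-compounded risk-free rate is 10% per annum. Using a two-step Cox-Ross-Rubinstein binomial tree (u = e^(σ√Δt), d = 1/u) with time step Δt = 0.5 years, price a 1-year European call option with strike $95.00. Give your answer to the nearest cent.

CRR parameters: u = e^(σ√Δt) = e^(0.15·√0.5) = 1.1119, d = 1/u = 0.8994
Per-period rate: rΔt = 0.1·0.5 = 0.05, so R = e^0.05 = 1.0513
Risk-neutral probability p = (e^0.05 − 0.8994)/(1.1119 − 0.8994) = 0.1519/0.2125 = 0.7148
Terminal stock prices: S_uu = 142.2, S_ud = 115, S_dd = 93.02
Terminal payoffs (S − K): max(47.18, 0) = 47.18, max(20, 0) = 20, max(-1.981, 0) = 0
Node u (S = 127.9): V_u = e^(−0.05)·[0.7148·47.1758 + 0.2852·20.0000] = 37.5012
Node d (S = 103.4): V_d = e^(−0.05)·[0.7148·20.0000 + 0.2852·0.0000] = 13.5978
Node 0 (S = 115): V_0 = e^(−0.05)·[0.7148·37.5012 + 0.2852·13.5978] = 29.1863

$29.19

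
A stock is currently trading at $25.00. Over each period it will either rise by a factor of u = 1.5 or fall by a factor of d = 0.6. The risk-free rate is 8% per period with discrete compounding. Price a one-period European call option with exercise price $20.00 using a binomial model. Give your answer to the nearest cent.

Risk-neutral probability p = (1 + 0.08 − 0.6)/(1.5 − 0.6) = 0.4800/0.9000 = 0.5333
Terminal stock prices: S_u = 37.5, S_d = 15
Terminal payoffs (S − K): max(17.5, 0) = 17.5, max(-5, 0) = 0
Node 0 (S = 25): V_0 = 1/1.08·[0.5333·17.5000 + 0.4667·0.0000] = 8.6420

$8.64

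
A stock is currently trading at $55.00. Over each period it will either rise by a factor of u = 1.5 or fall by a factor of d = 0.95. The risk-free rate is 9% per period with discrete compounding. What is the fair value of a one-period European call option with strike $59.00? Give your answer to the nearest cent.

$5.49

Risk-neutral probability p = (1 + 0.09 − 0.95)/(1.5 − 0.95) = 0.1400/0.5500 = 0.2545
Terminal stock prices: S_u = 82.5, S_d = 52.25
Terminal payoffs (S − K): max(23.5, 0) = 23.5, max(-6.75, 0) = 0
Node 0 (S = 55): V_0 = 1/1.09·[0.2545·23.5000 + 0.7455·0.0000] = 5.4879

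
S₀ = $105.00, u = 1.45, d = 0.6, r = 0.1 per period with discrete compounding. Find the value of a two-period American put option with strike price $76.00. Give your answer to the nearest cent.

Risk-neutral probability p = (1 + 0.1 − 0.6)/(1.45 − 0.6) = 0.5000/0.8500 = 0.5882
Terminal stock prices: S_uu = 220.8, S_ud = 91.35, S_dd = 37.8
Terminal payoffs (K − S): max(-144.8, 0) = 0, max(-15.35, 0) = 0, max(38.2, 0) = 38.2
Node u (S = 152.2): continuation = 1/1.1·[0.5882·0.0000 + 0.4118·0.0000] = 0.0000; exercise value = 0.0000 ≤ continuation, so V_u = 0.0000
Node d (S = 63): continuation = 1/1.1·[0.5882·0.0000 + 0.4118·38.2000] = 14.2995; exercise value = 13.0000 ≤ continuation, so V_d = 14.2995
Node 0 (S = 105): continuation = 1/1.1·[0.5882·0.0000 + 0.4118·14.2995] = 5.3527; exercise value = 0.0000 ≤ continuation, so V_0 = 5.3527

$5.35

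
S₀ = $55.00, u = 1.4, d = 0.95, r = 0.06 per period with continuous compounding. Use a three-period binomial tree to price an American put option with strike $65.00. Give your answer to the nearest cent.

Risk-neutral probability p = (e^0.06 − 0.95)/(1.4 − 0.95) = 0.1118/0.4500 = 0.2485
Terminal stock prices: S_uuu = 150.9, S_uud = 102.4, S_udd = 69.49, S_ddd = 47.16
Terminal payoffs (K − S): max(-85.92, 0) = 0, max(-37.41, 0) = 0, max(-4.492, 0) = 0, max(17.84, 0) = 17.84
Node uu (S = 107.8): continuation = e^(−0.06)·[0.2485·0.0000 + 0.7515·0.0000] = 0.0000; exercise value = 0.0000 ≤ continuation, so V_uu = 0.0000
Node ud (S = 73.15): continuation = e^(−0.06)·[0.2485·0.0000 + 0.7515·0.0000] = 0.0000; exercise value = 0.0000 ≤ continuation, so V_ud = 0.0000
Node dd (S = 49.64): continuation = e^(−0.06)·[0.2485·0.0000 + 0.7515·17.8444] = 12.6287; exercise value = 15.3625 > continuation, so V_dd = 15.3625 (exercise)
Node u (S = 77): continuation = e^(−0.06)·[0.2485·0.0000 + 0.7515·0.0000] = 0.0000; exercise value = 0.0000 ≤ continuation, so V_u = 0.0000
Node d (S = 52.25): continuation = e^(−0.06)·[0.2485·0.0000 + 0.7515·15.3625] = 10.8722; exercise value = 12.7500 > continuation, so V_d = 12.7500 (exercise)
Node 0 (S = 55): continuation = e^(−0.06)·[0.2485·0.0000 + 0.7515·12.7500] = 9.0233; exercise value = 10.0000 > continuation, so V_0 = 10.0000 (exercise)

$10.00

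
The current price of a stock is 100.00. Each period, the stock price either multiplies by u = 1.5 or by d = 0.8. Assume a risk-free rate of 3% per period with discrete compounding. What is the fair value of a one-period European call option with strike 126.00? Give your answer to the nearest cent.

7.66

Risk-neutral probability p = (1 + 0.03 − 0.8)/(1.5 − 0.8) = 0.2300/0.7000 = 0.3286
Terminal stock prices: S_u = 150, S_d = 80
Terminal payoffs (S − K): max(24, 0) = 24, max(-46, 0) = 0
Node 0 (S = 100): V_0 = 1/1.03·[0.3286·24.0000 + 0.6714·0.0000] = 7.6560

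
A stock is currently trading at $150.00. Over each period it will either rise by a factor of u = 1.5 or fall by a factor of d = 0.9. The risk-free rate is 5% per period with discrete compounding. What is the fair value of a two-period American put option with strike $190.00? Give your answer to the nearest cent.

$40.00

Risk-neutral probability p = (1 + 0.05 − 0.9)/(1.5 − 0.9) = 0.1500/0.6000 = 0.2500
Terminal stock prices: S_uu = 337.5, S_ud = 202.5, S_dd = 121.5
Terminal payoffs (K − S): max(-147.5, 0) = 0, max(-12.5, 0) = 0, max(68.5, 0) = 68.5
Node u (S = 225): continuation = 1/1.05·[0.2500·0.0000 + 0.7500·0.0000] = 0.0000; exercise value = 0.0000 ≤ continuation, so V_u = 0.0000
Node d (S = 135): continuation = 1/1.05·[0.2500·0.0000 + 0.7500·68.5000] = 48.9286; exercise value = 55.0000 > continuation, so V_d = 55.0000 (exercise)
Node 0 (S = 150): continuation = 1/1.05·[0.2500·0.0000 + 0.7500·55.0000] = 39.2857; exercise value = 40.0000 > continuation, so V_0 = 40.0000 (exercise)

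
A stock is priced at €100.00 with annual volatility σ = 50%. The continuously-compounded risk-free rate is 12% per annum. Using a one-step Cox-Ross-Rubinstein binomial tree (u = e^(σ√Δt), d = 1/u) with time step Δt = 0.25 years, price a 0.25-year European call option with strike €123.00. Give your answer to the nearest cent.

CRR parameters: u = e^(σ√Δt) = e^(0.5·√0.25) = 1.2840, d = 1/u = 0.7788
Per-period rate: rΔt = 0.12·0.25 = 0.03, so R = e^0.03 = 1.0305
Risk-neutral probability p = (e^0.03 − 0.7788)/(1.2840 − 0.7788) = 0.2517/0.5052 = 0.4981
Terminal stock prices: S_u = 128.4, S_d = 77.88
Terminal payoffs (S − K): max(5.403, 0) = 5.403, max(-45.12, 0) = 0
Node 0 (S = 100): V_0 = e^(−0.03)·[0.4981·5.4025 + 0.5019·0.0000] = 2.6115

€2.61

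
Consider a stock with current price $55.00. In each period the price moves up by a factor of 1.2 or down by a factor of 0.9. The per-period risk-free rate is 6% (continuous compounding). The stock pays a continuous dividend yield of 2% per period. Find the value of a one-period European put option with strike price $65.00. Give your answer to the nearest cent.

Per-period risk-free factor R = e^0.06 = 1.0618; dividend-adjusted growth = e^(0.06−0.02) = 1.0408.
Risk-neutral probability p = (1.0408 − 0.9)/(1.2 − 0.9) = 0.1408/0.3000 = 0.4694
Terminal stock prices: S_u = 66, S_d = 49.5
Terminal payoffs (K − S): max(-1, 0) = 0, max(15.5, 0) = 15.5
Node 0 (S = 55): V_0 = e^(−0.06)·[0.4694·0.0000 + 0.5306·15.5000] = 7.7458

$7.75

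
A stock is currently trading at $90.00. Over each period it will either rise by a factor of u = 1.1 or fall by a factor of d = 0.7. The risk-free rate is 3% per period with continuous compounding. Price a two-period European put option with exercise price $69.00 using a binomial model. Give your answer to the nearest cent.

$0.71

Risk-neutral probability p = (e^0.03 − 0.7)/(1.1 − 0.7) = 0.3305/0.4000 = 0.8261
Terminal stock prices: S_uu = 108.9, S_ud = 69.3, S_dd = 44.1
Terminal payoffs (K − S): max(-39.9, 0) = 0, max(-0.3, 0) = 0, max(24.9, 0) = 24.9
Node u (S = 99): V_u = e^(−0.03)·[0.8261·0.0000 + 0.1739·0.0000] = 0.0000
Node d (S = 63): V_d = e^(−0.03)·[0.8261·0.0000 + 0.1739·24.9000] = 4.2013
Node 0 (S = 90): V_0 = e^(−0.03)·[0.8261·0.0000 + 0.1739·4.2013] = 0.7089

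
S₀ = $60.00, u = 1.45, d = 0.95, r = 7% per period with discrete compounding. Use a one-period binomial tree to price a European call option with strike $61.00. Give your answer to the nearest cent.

Risk-neutral probability p = (1 + 0.07 − 0.95)/(1.45 − 0.95) = 0.1200/0.5000 = 0.2400
Terminal stock prices: S_u = 87, S_d = 57
Terminal payoffs (S − K): max(26, 0) = 26, max(-4, 0) = 0
Node 0 (S = 60): V_0 = 1/1.07·[0.2400·26.0000 + 0.7600·0.0000] = 5.8318

$5.83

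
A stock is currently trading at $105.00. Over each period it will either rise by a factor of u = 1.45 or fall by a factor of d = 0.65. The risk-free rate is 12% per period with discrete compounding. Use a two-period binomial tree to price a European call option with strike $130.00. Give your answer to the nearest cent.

Risk-neutral probability p = (1 + 0.12 − 0.65)/(1.45 − 0.65) = 0.4700/0.8000 = 0.5875
Terminal stock prices: S_uu = 220.8, S_ud = 98.96, S_dd = 44.36
Terminal payoffs (S − K): max(90.76, 0) = 90.76, max(-31.04, 0) = 0, max(-85.64, 0) = 0
Node u (S = 152.2): V_u = 1/1.12·[0.5875·90.7625 + 0.4125·0.0000] = 47.6098
Node d (S = 68.25): V_d = 1/1.12·[0.5875·0.0000 + 0.4125·0.0000] = 0.0000
Node 0 (S = 105): V_0 = 1/1.12·[0.5875·47.6098 + 0.4125·0.0000] = 24.9739

$24.97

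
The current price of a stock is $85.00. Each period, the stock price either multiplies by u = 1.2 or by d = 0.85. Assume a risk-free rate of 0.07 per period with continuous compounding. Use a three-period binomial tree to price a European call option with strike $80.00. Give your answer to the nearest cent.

$22.54

Risk-neutral probability p = (e^0.07 − 0.85)/(1.2 − 0.85) = 0.2225/0.3500 = 0.6357
Terminal stock prices: S_uuu = 146.9, S_uud = 104, S_udd = 73.69, S_ddd = 52.2
Terminal payoffs (S − K): max(66.88, 0) = 66.88, max(24.04, 0) = 24.04, max(-6.305, 0) = 0, max(-27.8, 0) = 0
Node uu (S = 122.4): V_uu = e^(−0.07)·[0.6357·66.8800 + 0.3643·24.0400] = 47.8085
Node ud (S = 86.7): V_ud = e^(−0.07)·[0.6357·24.0400 + 0.3643·0.0000] = 14.2499
Node dd (S = 61.41): V_dd = e^(−0.07)·[0.6357·0.0000 + 0.3643·0.0000] = 0.0000
Node u (S = 102): V_u = e^(−0.07)·[0.6357·47.8085 + 0.3643·14.2499] = 33.1786
Node d (S = 72.25): V_d = e^(−0.07)·[0.6357·14.2499 + 0.3643·0.0000] = 8.4467
Node 0 (S = 85): V_0 = e^(−0.07)·[0.6357·33.1786 + 0.3643·8.4467] = 22.5357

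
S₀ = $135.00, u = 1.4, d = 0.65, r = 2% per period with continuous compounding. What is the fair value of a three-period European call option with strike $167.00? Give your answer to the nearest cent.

Risk-neutral probability p = (e^0.02 − 0.65)/(1.4 − 0.65) = 0.3702/0.7500 = 0.4936
Terminal stock prices: S_uuu = 370.4, S_uud = 172, S_udd = 79.85, S_ddd = 37.07
Terminal payoffs (S − K): max(203.4, 0) = 203.4, max(4.99, 0) = 4.99, max(-87.15, 0) = 0, max(-129.9, 0) = 0
Node uu (S = 264.6): V_uu = e^(−0.02)·[0.4936·203.4400 + 0.5064·4.9900] = 100.9068
Node ud (S = 122.9): V_ud = e^(−0.02)·[0.4936·4.9900 + 0.5064·0.0000] = 2.4143
Node dd (S = 57.04): V_dd = e^(−0.02)·[0.4936·0.0000 + 0.5064·0.0000] = 0.0000
Node u (S = 189): V_u = e^(−0.02)·[0.4936·100.9068 + 0.5064·2.4143] = 50.0199
Node d (S = 87.75): V_d = e^(−0.02)·[0.4936·2.4143 + 0.5064·0.0000] = 1.1681
Node 0 (S = 135): V_0 = e^(−0.02)·[0.4936·50.0199 + 0.5064·1.1681] = 24.7808

$24.78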